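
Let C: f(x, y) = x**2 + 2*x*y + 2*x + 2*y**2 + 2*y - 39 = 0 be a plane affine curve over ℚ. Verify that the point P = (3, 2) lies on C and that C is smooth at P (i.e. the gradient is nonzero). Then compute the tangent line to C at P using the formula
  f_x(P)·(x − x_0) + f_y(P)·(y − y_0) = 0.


Tangent line at P: 12*x + 16*y - 68 = 0.

Step 1: f(3, 2) = 0, so P lies on C.
Step 2: partial derivatives
  f_x(x, y) = 2*x + 2*y + 2, f_y(x, y) = 2*x + 4*y + 2.
  f_x(P) = 12, f_y(P) = 16 (gradient nonzero, so P is smooth).
Step 3: tangent line at P: 12·(x − 3) + 16·(y − 2) = 0.
Expanding: 12*x + 16*y - 68 = 0.


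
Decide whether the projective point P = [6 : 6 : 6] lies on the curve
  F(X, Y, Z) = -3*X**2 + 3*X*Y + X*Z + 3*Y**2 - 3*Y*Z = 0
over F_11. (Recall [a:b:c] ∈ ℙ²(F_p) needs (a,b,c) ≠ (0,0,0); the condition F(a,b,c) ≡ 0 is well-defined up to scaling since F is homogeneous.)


F(6,6,6) ≡ 3 (mod 11); P is NOT on the curve.

Evaluate F(6, 6, 6) term-by-term (mod 11).
  -3*X**2 ↦ -3·36·1·1 = -108
  3*X*Y ↦ 3·6·6·1 = 108
  X*Z ↦ 1·6·1·6 = 36
  3*Y**2 ↦ 3·1·36·1 = 108
  -3*Y*Z ↦ -3·1·6·6 = -108
Sum: F(6, 6, 6) = (-108) + (108) + (36) + (108) + (-108) = 36.
Reducing mod 11: 36 ≡ 3 (mod 11).
Since F(a, b, c) ≡ 3 ≠ 0 (mod 11), P does NOT lie on the curve.


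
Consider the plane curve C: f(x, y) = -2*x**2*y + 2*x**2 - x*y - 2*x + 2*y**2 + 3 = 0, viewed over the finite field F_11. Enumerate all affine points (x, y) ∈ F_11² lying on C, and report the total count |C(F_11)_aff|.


Affine F_11-points: {(0, 2), (0, 9), (2, 8), (6, 7), (6, 10), (7, 7), (8, 3), (8, 10), (9, 1), (9, 2), (10, 3)}; count = 11.

For each of the 121 pairs (x, y) ∈ F_11², evaluate f(x, y) mod 11. Record the zeros.
  x = 0: [0↦3, 1↦5, 2↦0, 3↦10, 4↦2, 5↦9, 6↦9, 7↦2, 8↦10, 9↦0, 10↦5]  zeros at y ∈ {2, 9}
  x = 1: [0↦3, 1↦2, 2↦5, 3↦1, 4↦1, 5↦5, 6↦2, 7↦3, 8↦8, 9↦6, 10↦8]  zeros at y ∈ ∅
  x = 2: [0↦7, 1↦10, 2↦6, 3↦6, 4↦10, 5↦7, 6↦8, 7↦2, 8↦0, 9↦2, 10↦8]  zeros at y ∈ {8}
  x = 3: [0↦4, 1↦7, 2↦3, 3↦3, 4↦7, 5↦4, 6↦5, 7↦10, 8↦8, 9↦10, 10↦5]  zeros at y ∈ ∅
  x = 4: [0↦5, 1↦4, 2↦7, 3↦3, 4↦3, 5↦7, 6↦4, 7↦5, 8↦10, 9↦8, 10↦10]  zeros at y ∈ ∅
  x = 5: [0↦10, 1↦1, 2↦7, 3↦6, 4↦9, 5↦5, 6↦5, 7↦9, 8↦6, 9↦7, 10↦1]  zeros at y ∈ ∅
  x = 6: [0↦8, 1↦9, 2↦3, 3↦1, 4↦3, 5↦9, 6↦8, 7↦0, 8↦7, 9↦7, 10↦0]  zeros at y ∈ {7, 10}
  x = 7: [0↦10, 1↦6, 2↦6, 3↦10, 4↦7, 5↦8, 6↦2, 7↦0, 8↦2, 9↦8, 10↦7]  zeros at y ∈ {7}
  x = 8: [0↦5, 1↦3, 2↦5, 3↦0, 4↦10, 5↦2, 6↦9, 7↦9, 8↦2, 9↦10, 10↦0]  zeros at y ∈ {3, 10}
  x = 9: [0↦4, 1↦0, 2↦0, 3↦4, 4↦1, 5↦2, 6↦7, 7↦5, 8↦7, 9↦2, 10↦1]  zeros at y ∈ {1, 2}
  x = 10: [0↦7, 1↦8, 2↦2, 3↦0, 4↦2, 5↦8, 6↦7, 7↦10, 8↦6, 9↦6, 10↦10]  zeros at y ∈ {3}
Collecting zeros: affine points = {(0, 2), (0, 9), (2, 8), (6, 7), (6, 10), (7, 7), (8, 3), (8, 10), (9, 1), (9, 2), (10, 3)}.
Total count |C(F_11)_aff| = 11.


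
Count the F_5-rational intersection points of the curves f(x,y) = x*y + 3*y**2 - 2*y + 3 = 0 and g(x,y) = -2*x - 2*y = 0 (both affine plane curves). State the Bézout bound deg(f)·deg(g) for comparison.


Common zeros: {(2, 3)}; count = 1; Bézout bound = 2.

deg(f) = 2, deg(g) = 1, so Bézout bound = 2.
Scan x ∈ F_5. For each x, list the y ∈ F_5 with f(x, y) ≡ 0 and those with g(x, y) ≡ 0 (mod 5); the common zeros in that column are the intersection.
  x = 0: f ≡ 0 at y ∈ ∅; g ≡ 0 at y ∈ {0}; common: ∅.
  x = 1: f ≡ 0 at y ∈ {1}; g ≡ 0 at y ∈ {4}; common: ∅.
  x = 2: f ≡ 0 at y ∈ {2, 3}; g ≡ 0 at y ∈ {3}; common: {3}.
  x = 3: f ≡ 0 at y ∈ {4}; g ≡ 0 at y ∈ {2}; common: ∅.
  x = 4: f ≡ 0 at y ∈ ∅; g ≡ 0 at y ∈ {1}; common: ∅.
Collecting: common zeros = {(2, 3)}, so the count is 1.
Comparison with the Bézout bound: 1 ≤ 2 = deg(f)·deg(g), as expected for curves with no common component (the affine F_5-count falls short of the bound because intersections may lie at infinity, over extension fields, or carry multiplicity).


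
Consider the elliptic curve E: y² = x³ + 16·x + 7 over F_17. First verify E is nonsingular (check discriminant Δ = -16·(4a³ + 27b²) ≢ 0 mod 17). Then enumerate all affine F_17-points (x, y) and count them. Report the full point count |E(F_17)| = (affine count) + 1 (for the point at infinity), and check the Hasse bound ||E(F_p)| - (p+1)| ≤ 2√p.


Affine points = {(2, 8), (2, 9), (4, 4), (4, 13), (5, 5), (5, 12), (6, 8), (6, 9), (8, 1), (8, 16), (9, 8), (9, 9), (11, 1), (11, 16), (13, 7), (13, 10), (14, 0), (15, 1), (15, 16)}; affine count = 19; |E(F_17)| = 20.

Discriminant check: Δ ∝ 4a³ + 27b² = 4·16³ + 27·7² = 4·4096 + 27·49 ≡ 10 (mod 17). Nonzero ⇒ E is nonsingular.
For each x ∈ F_17, compute rhs = x³ + 16·x + 7 mod 17, then count y ∈ F_17 with y² ≡ rhs.
  x = 0: rhs = 7, matching y values: none (0 points).
  x = 1: rhs = 7, matching y values: none (0 points).
  x = 2: rhs = 13, matching y values: 8, 9 (2 points).
  x = 3: rhs = 14, matching y values: none (0 points).
  x = 4: rhs = 16, matching y values: 4, 13 (2 points).
  x = 5: rhs = 8, matching y values: 5, 12 (2 points).
  x = 6: rhs = 13, matching y values: 8, 9 (2 points).
  x = 7: rhs = 3, matching y values: none (0 points).
  x = 8: rhs = 1, matching y values: 1, 16 (2 points).
  x = 9: rhs = 13, matching y values: 8, 9 (2 points).
  x = 10: rhs = 11, matching y values: none (0 points).
  x = 11: rhs = 1, matching y values: 1, 16 (2 points).
  x = 12: rhs = 6, matching y values: none (0 points).
  x = 13: rhs = 15, matching y values: 7, 10 (2 points).
  x = 14: rhs = 0, matching y values: 0 (1 points).
  x = 15: rhs = 1, matching y values: 1, 16 (2 points).
  x = 16: rhs = 7, matching y values: none (0 points).
Total affine count: 19.
Full point count |E(F_17)| = 19 + 1 = 20.
Hasse bound: |20 − (17+1)| = |2| = 2 ≤ 2√17 ≈ 8.2462 ✓.


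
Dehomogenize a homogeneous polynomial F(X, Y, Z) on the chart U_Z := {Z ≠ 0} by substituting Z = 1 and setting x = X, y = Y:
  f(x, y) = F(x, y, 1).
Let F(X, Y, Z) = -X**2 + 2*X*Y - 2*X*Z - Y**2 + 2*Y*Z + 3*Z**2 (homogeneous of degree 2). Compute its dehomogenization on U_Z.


f(x, y) = -x**2 + 2*x*y - 2*x - y**2 + 2*y + 3

On U_Z we set Z = 1. Each monomial c·X^i·Y^j·Z^k in F becomes c·x^i·y^j·1^k = c·x^i·y^j.
Substituting Z = 1: F(X, Y, 1) = -x**2 + 2*x*y - 2*x - y**2 + 2*y + 3.
Note: deg(f) ≤ deg(F) = 2; strict inequality happens when F is divisible by Z (lost terms).


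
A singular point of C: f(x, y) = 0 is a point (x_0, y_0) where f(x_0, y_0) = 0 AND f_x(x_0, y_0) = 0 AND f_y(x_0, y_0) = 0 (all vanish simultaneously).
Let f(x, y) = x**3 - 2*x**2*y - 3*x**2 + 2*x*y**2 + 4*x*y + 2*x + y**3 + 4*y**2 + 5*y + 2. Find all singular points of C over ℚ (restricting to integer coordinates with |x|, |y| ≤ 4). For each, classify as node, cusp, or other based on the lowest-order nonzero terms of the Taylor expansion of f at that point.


Singular points: {(0, -1)}; classification: node.

Compute partial derivatives:
  f_x = 3*x**2 - 4*x*y - 6*x + 2*y**2 + 4*y + 2.
  f_y = -2*x**2 + 4*x*y + 4*x + 3*y**2 + 8*y + 5.
Scan x_0 ∈ {−4, ..., 4}. For each x_0, f_y(x_0, y) is a polynomial in y; find its integer roots y ∈ {−4, ..., 4}, then test f_x and f at those candidates.
  x = -4: f_y(-4, y) = 3*y**2 - 8*y - 43; no integer root y with |y| ≤ 4.
  x = -3: f_y(-3, y) = 3*y**2 - 4*y - 25; no integer root y with |y| ≤ 4.
  x = -2: f_y(-2, y) = 3*y**2 - 11; no integer root y with |y| ≤ 4.
  x = -1: f_y(-1, y) = 3*y**2 + 4*y - 1; no integer root y with |y| ≤ 4.
  x = 0: f_y(0, y) = 3*y**2 + 8*y + 5; vanishes at y ∈ {-1}. (0, -1): f_x = 0, f = 0 — SINGULAR.
  x = 1: f_y(1, y) = 3*y**2 + 12*y + 7; no integer root y with |y| ≤ 4.
  x = 2: f_y(2, y) = 3*y**2 + 16*y + 5; no integer root y with |y| ≤ 4.
  x = 3: f_y(3, y) = 3*y**2 + 20*y - 1; no integer root y with |y| ≤ 4.
  x = 4: f_y(4, y) = 3*y**2 + 24*y - 11; no integer root y with |y| ≤ 4.
Only singular point on the grid: (0, -1).
Classify: substitute x = 0 + u, y = -1 + v and expand: f = u**3 - 2*u**2*v - u**2 + 2*u*v**2 + v**3 + v**2.
No constant or linear terms (consistent with a singular point). Quadratic part: -u**2 + v**2. Cubic part: u**3 - 2*u**2*v + 2*u*v**2 + v**3.
The quadratic part v**2 - u**2 = (v − u)(v + u) splits into two distinct linear factors, so there are two distinct tangent lines y − -1 = ±(x − 0) — this is a node (ordinary double point).
Classification: node.


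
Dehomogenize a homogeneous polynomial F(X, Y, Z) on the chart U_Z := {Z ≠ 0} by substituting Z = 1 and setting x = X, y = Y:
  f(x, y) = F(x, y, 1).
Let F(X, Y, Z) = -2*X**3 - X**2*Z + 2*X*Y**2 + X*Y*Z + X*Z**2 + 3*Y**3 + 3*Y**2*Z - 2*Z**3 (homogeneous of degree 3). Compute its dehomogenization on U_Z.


f(x, y) = -2*x**3 - x**2 + 2*x*y**2 + x*y + x + 3*y**3 + 3*y**2 - 2

On U_Z we set Z = 1. Each monomial c·X^i·Y^j·Z^k in F becomes c·x^i·y^j·1^k = c·x^i·y^j.
Substituting Z = 1: F(X, Y, 1) = -2*x**3 - x**2 + 2*x*y**2 + x*y + x + 3*y**3 + 3*y**2 - 2.
Note: deg(f) ≤ deg(F) = 3; strict inequality happens when F is divisible by Z (lost terms).


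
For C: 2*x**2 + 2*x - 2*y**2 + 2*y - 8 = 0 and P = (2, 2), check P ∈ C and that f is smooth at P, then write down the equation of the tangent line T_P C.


Tangent line at P: 10*x - 6*y - 8 = 0.

Step 1: f(2, 2) = 0, so P lies on C.
Step 2: partial derivatives
  f_x(x, y) = 4*x + 2, f_y(x, y) = 2 - 4*y.
  f_x(P) = 10, f_y(P) = -6 (gradient nonzero, so P is smooth).
Step 3: tangent line at P: 10·(x − 2) + -6·(y − 2) = 0.
Expanding: 10*x - 6*y - 8 = 0.


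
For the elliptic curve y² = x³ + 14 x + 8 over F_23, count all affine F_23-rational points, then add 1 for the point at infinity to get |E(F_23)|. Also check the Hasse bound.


Affine points = {(0, 10), (0, 13), (1, 0), (3, 10), (3, 13), (4, 6), (4, 17), (6, 3), (6, 20), (7, 9), (7, 14), (9, 9), (9, 14), (12, 8), (12, 15), (13, 8), (13, 15), (14, 2), (14, 21), (16, 2), (16, 21), (19, 7), (19, 16), (20, 10), (20, 13), (21, 8), (21, 15), (22, 4), (22, 19)}; affine count = 29; |E(F_23)| = 30.

Discriminant check: Δ ∝ 4a³ + 27b² = 4·14³ + 27·8² = 4·2744 + 27·64 ≡ 8 (mod 23). Nonzero ⇒ E is nonsingular.
For each x ∈ F_23, compute rhs = x³ + 14·x + 8 mod 23, then count y ∈ F_23 with y² ≡ rhs.
  x = 0: rhs = 8, matching y values: 10, 13 (2 points).
  x = 1: rhs = 0, matching y values: 0 (1 points).
  x = 2: rhs = 21, matching y values: none (0 points).
  x = 3: rhs = 8, matching y values: 10, 13 (2 points).
  x = 4: rhs = 13, matching y values: 6, 17 (2 points).
  x = 5: rhs = 19, matching y values: none (0 points).
  x = 6: rhs = 9, matching y values: 3, 20 (2 points).
  x = 7: rhs = 12, matching y values: 9, 14 (2 points).
  x = 8: rhs = 11, matching y values: none (0 points).
  x = 9: rhs = 12, matching y values: 9, 14 (2 points).
  x = 10: rhs = 21, matching y values: none (0 points).
  x = 11: rhs = 21, matching y values: none (0 points).
  x = 12: rhs = 18, matching y values: 8, 15 (2 points).
  x = 13: rhs = 18, matching y values: 8, 15 (2 points).
  x = 14: rhs = 4, matching y values: 2, 21 (2 points).
  x = 15: rhs = 5, matching y values: none (0 points).
  x = 16: rhs = 4, matching y values: 2, 21 (2 points).
  x = 17: rhs = 7, matching y values: none (0 points).
  x = 18: rhs = 20, matching y values: none (0 points).
  x = 19: rhs = 3, matching y values: 7, 16 (2 points).
  x = 20: rhs = 8, matching y values: 10, 13 (2 points).
  x = 21: rhs = 18, matching y values: 8, 15 (2 points).
  x = 22: rhs = 16, matching y values: 4, 19 (2 points).
Total affine count: 29.
Full point count |E(F_23)| = 29 + 1 = 30.
Hasse bound: |30 − (23+1)| = |6| = 6 ≤ 2√23 ≈ 9.5917 ✓.


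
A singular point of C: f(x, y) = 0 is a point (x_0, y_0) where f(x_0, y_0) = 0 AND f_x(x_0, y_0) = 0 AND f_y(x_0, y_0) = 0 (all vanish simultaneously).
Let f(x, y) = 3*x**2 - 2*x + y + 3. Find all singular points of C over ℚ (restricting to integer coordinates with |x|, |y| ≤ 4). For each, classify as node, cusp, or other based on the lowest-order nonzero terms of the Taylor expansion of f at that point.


No singular points in the scanned grid; C is smooth there.

Compute partial derivatives:
  f_x = 6*x - 2.
  f_y = 1.
f_y = 1 is a nonzero constant, so f_y never vanishes: no point (x, y) can satisfy f = f_x = f_y = 0. In particular no (x, y) ∈ {−4, ..., 4}² is singular; the curve is smooth.


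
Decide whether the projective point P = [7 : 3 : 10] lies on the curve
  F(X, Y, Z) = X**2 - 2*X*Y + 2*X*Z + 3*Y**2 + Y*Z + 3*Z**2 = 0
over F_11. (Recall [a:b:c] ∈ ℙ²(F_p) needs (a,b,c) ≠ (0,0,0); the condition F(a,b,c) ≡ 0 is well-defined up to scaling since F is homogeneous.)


F(7,3,10) ≡ 9 (mod 11); P is NOT on the curve.

Evaluate F(7, 3, 10) term-by-term (mod 11).
  X**2 ↦ 1·49·1·1 = 49
  -2*X*Y ↦ -2·7·3·1 = -42
  2*X*Z ↦ 2·7·1·10 = 140
  3*Y**2 ↦ 3·1·9·1 = 27
  Y*Z ↦ 1·1·3·10 = 30
  3*Z**2 ↦ 3·1·1·100 = 300
Sum: F(7, 3, 10) = (49) + (-42) + (140) + (27) + (30) + (300) = 504.
Reducing mod 11: 504 ≡ 9 (mod 11).
Since F(a, b, c) ≡ 9 ≠ 0 (mod 11), P does NOT lie on the curve.


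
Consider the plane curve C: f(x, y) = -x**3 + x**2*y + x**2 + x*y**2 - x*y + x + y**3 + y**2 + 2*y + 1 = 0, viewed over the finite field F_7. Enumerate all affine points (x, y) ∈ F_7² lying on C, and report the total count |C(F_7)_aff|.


Affine F_7-points: {(0, 5), (1, 1), (2, 1), (3, 0), (5, 4), (6, 1), (6, 5)}; count = 7.

For each of the 49 pairs (x, y) ∈ F_7², evaluate f(x, y) mod 7. Record the zeros.
  x = 0: [0↦1, 1↦5, 2↦3, 3↦1, 4↦5, 5↦0, 6↦6]  zeros at y ∈ {5}
  x = 1: [0↦2, 1↦0, 2↦1, 3↦4, 4↦1, 5↦5, 6↦1]  zeros at y ∈ {1}
  x = 2: [0↦6, 1↦0, 2↦6, 3↦2, 4↦1, 5↦2, 6↦4]  zeros at y ∈ {1}
  x = 3: [0↦0, 1↦6, 2↦5, 3↦3, 4↦6, 5↦6, 6↦2]  zeros at y ∈ {0}
  x = 4: [0↦6, 1↦5, 2↦6, 3↦1, 4↦3, 5↦4, 6↦3]  zeros at y ∈ ∅
  x = 5: [0↦4, 1↦5, 2↦3, 3↦4, 4↦0, 5↦4, 6↦1]  zeros at y ∈ {4}
  x = 6: [0↦2, 1↦0, 2↦4, 3↦6, 4↦5, 5↦0, 6↦4]  zeros at y ∈ {1, 5}
Collecting zeros: affine points = {(0, 5), (1, 1), (2, 1), (3, 0), (5, 4), (6, 1), (6, 5)}.
Total count |C(F_7)_aff| = 7.


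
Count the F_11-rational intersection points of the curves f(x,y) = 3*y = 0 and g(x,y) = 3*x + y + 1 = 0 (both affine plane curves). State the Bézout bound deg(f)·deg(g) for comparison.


Common zeros: {(7, 0)}; count = 1; Bézout bound = 1.

deg(f) = 1, deg(g) = 1, so Bézout bound = 1.
Scan x ∈ F_11. For each x, list the y ∈ F_11 with f(x, y) ≡ 0 and those with g(x, y) ≡ 0 (mod 11); the common zeros in that column are the intersection.
  x = 0: f ≡ 0 at y ∈ {0}; g ≡ 0 at y ∈ {10}; common: ∅.
  x = 1: f ≡ 0 at y ∈ {0}; g ≡ 0 at y ∈ {7}; common: ∅.
  x = 2: f ≡ 0 at y ∈ {0}; g ≡ 0 at y ∈ {4}; common: ∅.
  x = 3: f ≡ 0 at y ∈ {0}; g ≡ 0 at y ∈ {1}; common: ∅.
  x = 4: f ≡ 0 at y ∈ {0}; g ≡ 0 at y ∈ {9}; common: ∅.
  x = 5: f ≡ 0 at y ∈ {0}; g ≡ 0 at y ∈ {6}; common: ∅.
  x = 6: f ≡ 0 at y ∈ {0}; g ≡ 0 at y ∈ {3}; common: ∅.
  x = 7: f ≡ 0 at y ∈ {0}; g ≡ 0 at y ∈ {0}; common: {0}.
  x = 8: f ≡ 0 at y ∈ {0}; g ≡ 0 at y ∈ {8}; common: ∅.
  x = 9: f ≡ 0 at y ∈ {0}; g ≡ 0 at y ∈ {5}; common: ∅.
  x = 10: f ≡ 0 at y ∈ {0}; g ≡ 0 at y ∈ {2}; common: ∅.
Collecting: common zeros = {(7, 0)}, so the count is 1.
Comparison with the Bézout bound: 1 ≤ 1 = deg(f)·deg(g), as expected for curves with no common component (the bound is attained).


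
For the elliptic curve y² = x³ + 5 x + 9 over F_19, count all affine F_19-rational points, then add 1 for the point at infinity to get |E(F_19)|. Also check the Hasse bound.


Affine points = {(0, 3), (0, 16), (4, 6), (4, 13), (5, 8), (5, 11), (7, 8), (7, 11), (9, 2), (9, 17), (12, 7), (12, 12), (14, 7), (14, 12), (15, 1), (15, 18), (16, 9), (16, 10)}; affine count = 18; |E(F_19)| = 19.

Discriminant check: Δ ∝ 4a³ + 27b² = 4·5³ + 27·9² = 4·125 + 27·81 ≡ 8 (mod 19). Nonzero ⇒ E is nonsingular.
For each x ∈ F_19, compute rhs = x³ + 5·x + 9 mod 19, then count y ∈ F_19 with y² ≡ rhs.
  x = 0: rhs = 9, matching y values: 3, 16 (2 points).
  x = 1: rhs = 15, matching y values: none (0 points).
  x = 2: rhs = 8, matching y values: none (0 points).
  x = 3: rhs = 13, matching y values: none (0 points).
  x = 4: rhs = 17, matching y values: 6, 13 (2 points).
  x = 5: rhs = 7, matching y values: 8, 11 (2 points).
  x = 6: rhs = 8, matching y values: none (0 points).
  x = 7: rhs = 7, matching y values: 8, 11 (2 points).
  x = 8: rhs = 10, matching y values: none (0 points).
  x = 9: rhs = 4, matching y values: 2, 17 (2 points).
  x = 10: rhs = 14, matching y values: none (0 points).
  x = 11: rhs = 8, matching y values: none (0 points).
  x = 12: rhs = 11, matching y values: 7, 12 (2 points).
  x = 13: rhs = 10, matching y values: none (0 points).
  x = 14: rhs = 11, matching y values: 7, 12 (2 points).
  x = 15: rhs = 1, matching y values: 1, 18 (2 points).
  x = 16: rhs = 5, matching y values: 9, 10 (2 points).
  x = 17: rhs = 10, matching y values: none (0 points).
  x = 18: rhs = 3, matching y values: none (0 points).
Total affine count: 18.
Full point count |E(F_19)| = 18 + 1 = 19.
Hasse bound: |19 − (19+1)| = |-1| = 1 ≤ 2√19 ≈ 8.7178 ✓.


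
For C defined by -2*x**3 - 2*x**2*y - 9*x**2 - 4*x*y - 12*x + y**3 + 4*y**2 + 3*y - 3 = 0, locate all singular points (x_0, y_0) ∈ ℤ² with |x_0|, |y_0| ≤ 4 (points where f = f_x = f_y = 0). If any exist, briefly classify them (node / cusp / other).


Singular points: {(-1, -1)}; classification: node.

Compute partial derivatives:
  f_x = -6*x**2 - 4*x*y - 18*x - 4*y - 12.
  f_y = -2*x**2 - 4*x + 3*y**2 + 8*y + 3.
Scan x_0 ∈ {−4, ..., 4}. For each x_0, f_y(x_0, y) is a polynomial in y; find its integer roots y ∈ {−4, ..., 4}, then test f_x and f at those candidates.
  x = -4: f_y(-4, y) = 3*y**2 + 8*y - 13; no integer root y with |y| ≤ 4.
  x = -3: f_y(-3, y) = 3*y**2 + 8*y - 3; vanishes at y ∈ {-3}. (-3, -3): f_x = -36 ≠ 0.
  x = -2: f_y(-2, y) = 3*y**2 + 8*y + 3; no integer root y with |y| ≤ 4.
  x = -1: f_y(-1, y) = 3*y**2 + 8*y + 5; vanishes at y ∈ {-1}. (-1, -1): f_x = 0, f = 0 — SINGULAR.
  x = 0: f_y(0, y) = 3*y**2 + 8*y + 3; no integer root y with |y| ≤ 4.
  x = 1: f_y(1, y) = 3*y**2 + 8*y - 3; vanishes at y ∈ {-3}. (1, -3): f_x = -12 ≠ 0.
  x = 2: f_y(2, y) = 3*y**2 + 8*y - 13; no integer root y with |y| ≤ 4.
  x = 3: f_y(3, y) = 3*y**2 + 8*y - 27; no integer root y with |y| ≤ 4.
  x = 4: f_y(4, y) = 3*y**2 + 8*y - 45; no integer root y with |y| ≤ 4.
Only singular point on the grid: (-1, -1).
Classify: substitute x = -1 + u, y = -1 + v and expand: f = -2*u**3 - 2*u**2*v - u**2 + v**3 + v**2.
No constant or linear terms (consistent with a singular point). Quadratic part: -u**2 + v**2. Cubic part: -2*u**3 - 2*u**2*v + v**3.
The quadratic part v**2 - u**2 = (v − u)(v + u) splits into two distinct linear factors, so there are two distinct tangent lines y − -1 = ±(x − -1) — this is a node (ordinary double point).
Classification: node.


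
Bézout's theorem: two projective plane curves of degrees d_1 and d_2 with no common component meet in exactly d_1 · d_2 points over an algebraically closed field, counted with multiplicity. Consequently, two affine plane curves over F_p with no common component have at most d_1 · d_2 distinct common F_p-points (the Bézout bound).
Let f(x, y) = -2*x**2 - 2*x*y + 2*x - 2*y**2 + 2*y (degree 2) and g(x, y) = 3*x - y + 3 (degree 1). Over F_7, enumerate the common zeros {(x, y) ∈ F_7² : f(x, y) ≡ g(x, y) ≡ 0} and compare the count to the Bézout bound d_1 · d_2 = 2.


Common zeros: ∅; count = 0; Bézout bound = 2.

deg(f) = 2, deg(g) = 1, so Bézout bound = 2.
Scan x ∈ F_7. For each x, list the y ∈ F_7 with f(x, y) ≡ 0 and those with g(x, y) ≡ 0 (mod 7); the common zeros in that column are the intersection.
  x = 0: f ≡ 0 at y ∈ {0, 1}; g ≡ 0 at y ∈ {3}; common: ∅.
  x = 1: f ≡ 0 at y ∈ {0}; g ≡ 0 at y ∈ {6}; common: ∅.
  x = 2: f ≡ 0 at y ∈ {3}; g ≡ 0 at y ∈ {2}; common: ∅.
  x = 3: f ≡ 0 at y ∈ {2, 3}; g ≡ 0 at y ∈ {5}; common: ∅.
  x = 4: f ≡ 0 at y ∈ ∅; g ≡ 0 at y ∈ {1}; common: ∅.
  x = 5: f ≡ 0 at y ∈ ∅; g ≡ 0 at y ∈ {4}; common: ∅.
  x = 6: f ≡ 0 at y ∈ ∅; g ≡ 0 at y ∈ {0}; common: ∅.
Collecting: common zeros = ∅, so the count is 0.
Comparison with the Bézout bound: 0 ≤ 2 = deg(f)·deg(g), as expected for curves with no common component (the affine F_7-count falls short of the bound because intersections may lie at infinity, over extension fields, or carry multiplicity).


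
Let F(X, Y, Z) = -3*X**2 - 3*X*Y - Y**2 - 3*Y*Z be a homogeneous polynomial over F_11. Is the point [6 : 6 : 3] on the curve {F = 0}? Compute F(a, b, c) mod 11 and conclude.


F(6,6,3) ≡ 2 (mod 11); P is NOT on the curve.

Evaluate F(6, 6, 3) term-by-term (mod 11).
  -3*X**2 ↦ -3·36·1·1 = -108
  -3*X*Y ↦ -3·6·6·1 = -108
  -Y**2 ↦ -1·1·36·1 = -36
  -3*Y*Z ↦ -3·1·6·3 = -54
Sum: F(6, 6, 3) = (-108) + (-108) + (-36) + (-54) = -306.
Reducing mod 11: -306 ≡ 2 (mod 11).
Since F(a, b, c) ≡ 2 ≠ 0 (mod 11), P does NOT lie on the curve.


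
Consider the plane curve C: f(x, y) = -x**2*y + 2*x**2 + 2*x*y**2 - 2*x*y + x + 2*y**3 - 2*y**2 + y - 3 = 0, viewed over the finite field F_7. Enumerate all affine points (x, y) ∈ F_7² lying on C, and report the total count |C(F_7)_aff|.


Affine F_7-points: {(0, 2), (1, 0), (1, 1), (1, 6), (2, 0), (2, 6), (3, 4), (5, 1), (6, 4)}; count = 9.

For each of the 49 pairs (x, y) ∈ F_7², evaluate f(x, y) mod 7. Record the zeros.
  x = 0: [0↦4, 1↦5, 2↦0, 3↦1, 4↦6, 5↦6, 6↦6]  zeros at y ∈ {2}
  x = 1: [0↦0, 1↦0, 2↦5, 3↦6, 4↦1, 5↦2, 6↦0]  zeros at y ∈ {0, 1, 6}
  x = 2: [0↦0, 1↦4, 2↦3, 3↦2, 4↦6, 5↦6, 6↦0]  zeros at y ∈ {0, 6}
  x = 3: [0↦4, 1↦3, 2↦1, 3↦3, 4↦0, 5↦4, 6↦6]  zeros at y ∈ {4}
  x = 4: [0↦5, 1↦4, 2↦6, 3↦2, 4↦4, 5↦3, 6↦4]  zeros at y ∈ ∅
  x = 5: [0↦3, 1↦0, 2↦4, 3↦6, 4↦4, 5↦3, 6↦1]  zeros at y ∈ {1}
  x = 6: [0↦5, 1↦5, 2↦2, 3↦1, 4↦0, 5↦4, 6↦4]  zeros at y ∈ {4}
Collecting zeros: affine points = {(0, 2), (1, 0), (1, 1), (1, 6), (2, 0), (2, 6), (3, 4), (5, 1), (6, 4)}.
Total count |C(F_7)_aff| = 9.


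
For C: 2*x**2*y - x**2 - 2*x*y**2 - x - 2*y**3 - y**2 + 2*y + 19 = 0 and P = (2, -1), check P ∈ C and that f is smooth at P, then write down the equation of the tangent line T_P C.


Tangent line at P: -15*x + 14*y + 44 = 0.

Step 1: f(2, -1) = 0, so P lies on C.
Step 2: partial derivatives
  f_x(x, y) = 4*x*y - 2*x - 2*y**2 - 1, f_y(x, y) = 2*x**2 - 4*x*y - 6*y**2 - 2*y + 2.
  f_x(P) = -15, f_y(P) = 14 (gradient nonzero, so P is smooth).
Step 3: tangent line at P: -15·(x − 2) + 14·(y − -1) = 0.
Expanding: -15*x + 14*y + 44 = 0.


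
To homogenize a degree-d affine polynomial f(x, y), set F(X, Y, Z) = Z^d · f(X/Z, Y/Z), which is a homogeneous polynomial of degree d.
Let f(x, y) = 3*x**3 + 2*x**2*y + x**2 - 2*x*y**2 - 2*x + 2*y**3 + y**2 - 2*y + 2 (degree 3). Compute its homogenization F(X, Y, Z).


F(X, Y, Z) = 3*X**3 + 2*X**2*Y + X**2*Z - 2*X*Y**2 - 2*X*Z**2 + 2*Y**3 + Y**2*Z - 2*Y*Z**2 + 2*Z**3

deg(f) = 3.
Substitute x = X/Z, y = Y/Z into f, then multiply by Z^3.
  monomial 3·x^3·y^0 ↦ 3·X^3·Y^0·Z^0.
  monomial 2·x^2·y^1 ↦ 2·X^2·Y^1·Z^0.
  monomial 1·x^2·y^0 ↦ 1·X^2·Y^0·Z^1.
  monomial -2·x^1·y^2 ↦ -2·X^1·Y^2·Z^0.
  monomial -2·x^1·y^0 ↦ -2·X^1·Y^0·Z^2.
  monomial 2·x^0·y^3 ↦ 2·X^0·Y^3·Z^0.
  monomial 1·x^0·y^2 ↦ 1·X^0·Y^2·Z^1.
  monomial -2·x^0·y^1 ↦ -2·X^0·Y^1·Z^2.
  monomial 2·x^0·y^0 ↦ 2·X^0·Y^0·Z^3.
Collecting: F(X, Y, Z) = 3*X**3 + 2*X**2*Y + X**2*Z - 2*X*Y**2 - 2*X*Z**2 + 2*Y**3 + Y**2*Z - 2*Y*Z**2 + 2*Z**3.


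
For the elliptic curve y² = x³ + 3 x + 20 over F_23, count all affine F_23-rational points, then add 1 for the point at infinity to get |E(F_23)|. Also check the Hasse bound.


Affine points = {(1, 1), (1, 22), (4, 2), (4, 21), (6, 1), (6, 22), (7, 4), (7, 19), (8, 2), (8, 21), (11, 2), (11, 21), (12, 6), (12, 17), (13, 5), (13, 18), (14, 0), (15, 6), (15, 17), (16, 1), (16, 22), (17, 4), (17, 19), (18, 8), (18, 15), (19, 6), (19, 17), (21, 11), (21, 12), (22, 4), (22, 19)}; affine count = 31; |E(F_23)| = 32.

Discriminant check: Δ ∝ 4a³ + 27b² = 4·3³ + 27·20² = 4·27 + 27·400 ≡ 6 (mod 23). Nonzero ⇒ E is nonsingular.
For each x ∈ F_23, compute rhs = x³ + 3·x + 20 mod 23, then count y ∈ F_23 with y² ≡ rhs.
  x = 0: rhs = 20, matching y values: none (0 points).
  x = 1: rhs = 1, matching y values: 1, 22 (2 points).
  x = 2: rhs = 11, matching y values: none (0 points).
  x = 3: rhs = 10, matching y values: none (0 points).
  x = 4: rhs = 4, matching y values: 2, 21 (2 points).
  x = 5: rhs = 22, matching y values: none (0 points).
  x = 6: rhs = 1, matching y values: 1, 22 (2 points).
  x = 7: rhs = 16, matching y values: 4, 19 (2 points).
  x = 8: rhs = 4, matching y values: 2, 21 (2 points).
  x = 9: rhs = 17, matching y values: none (0 points).
  x = 10: rhs = 15, matching y values: none (0 points).
  x = 11: rhs = 4, matching y values: 2, 21 (2 points).
  x = 12: rhs = 13, matching y values: 6, 17 (2 points).
  x = 13: rhs = 2, matching y values: 5, 18 (2 points).
  x = 14: rhs = 0, matching y values: 0 (1 points).
  x = 15: rhs = 13, matching y values: 6, 17 (2 points).
  x = 16: rhs = 1, matching y values: 1, 22 (2 points).
  x = 17: rhs = 16, matching y values: 4, 19 (2 points).
  x = 18: rhs = 18, matching y values: 8, 15 (2 points).
  x = 19: rhs = 13, matching y values: 6, 17 (2 points).
  x = 20: rhs = 7, matching y values: none (0 points).
  x = 21: rhs = 6, matching y values: 11, 12 (2 points).
  x = 22: rhs = 16, matching y values: 4, 19 (2 points).
Total affine count: 31.
Full point count |E(F_23)| = 31 + 1 = 32.
Hasse bound: |32 − (23+1)| = |8| = 8 ≤ 2√23 ≈ 9.5917 ✓.


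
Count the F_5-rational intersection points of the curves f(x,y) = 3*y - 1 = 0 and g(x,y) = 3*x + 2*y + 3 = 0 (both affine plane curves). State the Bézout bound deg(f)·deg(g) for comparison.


Common zeros: {(1, 2)}; count = 1; Bézout bound = 1.

deg(f) = 1, deg(g) = 1, so Bézout bound = 1.
Scan x ∈ F_5. For each x, list the y ∈ F_5 with f(x, y) ≡ 0 and those with g(x, y) ≡ 0 (mod 5); the common zeros in that column are the intersection.
  x = 0: f ≡ 0 at y ∈ {2}; g ≡ 0 at y ∈ {1}; common: ∅.
  x = 1: f ≡ 0 at y ∈ {2}; g ≡ 0 at y ∈ {2}; common: {2}.
  x = 2: f ≡ 0 at y ∈ {2}; g ≡ 0 at y ∈ {3}; common: ∅.
  x = 3: f ≡ 0 at y ∈ {2}; g ≡ 0 at y ∈ {4}; common: ∅.
  x = 4: f ≡ 0 at y ∈ {2}; g ≡ 0 at y ∈ {0}; common: ∅.
Collecting: common zeros = {(1, 2)}, so the count is 1.
Comparison with the Bézout bound: 1 ≤ 1 = deg(f)·deg(g), as expected for curves with no common component (the bound is attained).


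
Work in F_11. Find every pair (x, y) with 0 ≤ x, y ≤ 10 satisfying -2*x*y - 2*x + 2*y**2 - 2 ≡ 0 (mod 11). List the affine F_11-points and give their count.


Affine F_11-points: {(0, 1), (0, 10), (1, 2), (1, 10), (2, 3), (2, 10), (3, 4), (3, 10), (4, 5), (4, 10), (5, 6), (5, 10), (6, 7), (6, 10), (7, 8), (7, 10), (8, 9), (8, 10), (9, 10), (10, 0), (10, 10)}; count = 21.

For each of the 121 pairs (x, y) ∈ F_11², evaluate f(x, y) mod 11. Record the zeros.
  x = 0: [0↦9, 1↦0, 2↦6, 3↦5, 4↦8, 5↦4, 6↦4, 7↦8, 8↦5, 9↦6, 10↦0]  zeros at y ∈ {1, 10}
  x = 1: [0↦7, 1↦7, 2↦0, 3↦8, 4↦9, 5↦3, 6↦1, 7↦3, 8↦9, 9↦8, 10↦0]  zeros at y ∈ {2, 10}
  x = 2: [0↦5, 1↦3, 2↦5, 3↦0, 4↦10, 5↦2, 6↦9, 7↦9, 8↦2, 9↦10, 10↦0]  zeros at y ∈ {3, 10}
  x = 3: [0↦3, 1↦10, 2↦10, 3↦3, 4↦0, 5↦1, 6↦6, 7↦4, 8↦6, 9↦1, 10↦0]  zeros at y ∈ {4, 10}
  x = 4: [0↦1, 1↦6, 2↦4, 3↦6, 4↦1, 5↦0, 6↦3, 7↦10, 8↦10, 9↦3, 10↦0]  zeros at y ∈ {5, 10}
  x = 5: [0↦10, 1↦2, 2↦9, 3↦9, 4↦2, 5↦10, 6↦0, 7↦5, 8↦3, 9↦5, 10↦0]  zeros at y ∈ {6, 10}
  x = 6: [0↦8, 1↦9, 2↦3, 3↦1, 4↦3, 5↦9, 6↦8, 7↦0, 8↦7, 9↦7, 10↦0]  zeros at y ∈ {7, 10}
  x = 7: [0↦6, 1↦5, 2↦8, 3↦4, 4↦4, 5↦8, 6↦5, 7↦6, 8↦0, 9↦9, 10↦0]  zeros at y ∈ {8, 10}
  x = 8: [0↦4, 1↦1, 2↦2, 3↦7, 4↦5, 5↦7, 6↦2, 7↦1, 8↦4, 9↦0, 10↦0]  zeros at y ∈ {9, 10}
  x = 9: [0↦2, 1↦8, 2↦7, 3↦10, 4↦6, 5↦6, 6↦10, 7↦7, 8↦8, 9↦2, 10↦0]  zeros at y ∈ {10}
  x = 10: [0↦0, 1↦4, 2↦1, 3↦2, 4↦7, 5↦5, 6↦7, 7↦2, 8↦1, 9↦4, 10↦0]  zeros at y ∈ {0, 10}
Collecting zeros: affine points = {(0, 1), (0, 10), (1, 2), (1, 10), (2, 3), (2, 10), (3, 4), (3, 10), (4, 5), (4, 10), (5, 6), (5, 10), (6, 7), (6, 10), (7, 8), (7, 10), (8, 9), (8, 10), (9, 10), (10, 0), (10, 10)}.
Total count |C(F_11)_aff| = 21.


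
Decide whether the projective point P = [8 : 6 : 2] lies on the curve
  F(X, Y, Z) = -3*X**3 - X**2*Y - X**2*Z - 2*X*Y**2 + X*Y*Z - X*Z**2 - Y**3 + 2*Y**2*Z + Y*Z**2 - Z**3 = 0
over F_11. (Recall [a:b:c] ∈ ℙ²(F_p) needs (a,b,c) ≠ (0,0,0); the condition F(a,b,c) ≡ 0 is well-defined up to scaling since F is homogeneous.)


F(8,6,2) ≡ 2 (mod 11); P is NOT on the curve.

Evaluate F(8, 6, 2) term-by-term (mod 11).
  -3*X**3 ↦ -3·512·1·1 = -1536
  -X**2*Y ↦ -1·64·6·1 = -384
  -X**2*Z ↦ -1·64·1·2 = -128
  -2*X*Y**2 ↦ -2·8·36·1 = -576
  X*Y*Z ↦ 1·8·6·2 = 96
  -X*Z**2 ↦ -1·8·1·4 = -32
  -Y**3 ↦ -1·1·216·1 = -216
  2*Y**2*Z ↦ 2·1·36·2 = 144
  Y*Z**2 ↦ 1·1·6·4 = 24
  -Z**3 ↦ -1·1·1·8 = -8
Sum: F(8, 6, 2) = (-1536) + (-384) + (-128) + (-576) + (96) + (-32) + (-216) + (144) + (24) + (-8) = -2616.
Reducing mod 11: -2616 ≡ 2 (mod 11).
Since F(a, b, c) ≡ 2 ≠ 0 (mod 11), P does NOT lie on the curve.


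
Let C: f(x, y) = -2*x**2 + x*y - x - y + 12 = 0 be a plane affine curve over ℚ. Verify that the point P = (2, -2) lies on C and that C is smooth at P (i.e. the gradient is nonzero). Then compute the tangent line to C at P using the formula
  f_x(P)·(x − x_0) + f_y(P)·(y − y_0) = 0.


Tangent line at P: -11*x + y + 24 = 0.

Step 1: f(2, -2) = 0, so P lies on C.
Step 2: partial derivatives
  f_x(x, y) = -4*x + y - 1, f_y(x, y) = x - 1.
  f_x(P) = -11, f_y(P) = 1 (gradient nonzero, so P is smooth).
Step 3: tangent line at P: -11·(x − 2) + 1·(y − -2) = 0.
Expanding: -11*x + y + 24 = 0.


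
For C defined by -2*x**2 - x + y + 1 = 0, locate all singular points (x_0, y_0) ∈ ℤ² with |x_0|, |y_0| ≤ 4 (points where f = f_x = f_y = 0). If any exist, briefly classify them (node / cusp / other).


No singular points in the scanned grid; C is smooth there.

Compute partial derivatives:
  f_x = -4*x - 1.
  f_y = 1.
f_y = 1 is a nonzero constant, so f_y never vanishes: no point (x, y) can satisfy f = f_x = f_y = 0. In particular no (x, y) ∈ {−4, ..., 4}² is singular; the curve is smooth.


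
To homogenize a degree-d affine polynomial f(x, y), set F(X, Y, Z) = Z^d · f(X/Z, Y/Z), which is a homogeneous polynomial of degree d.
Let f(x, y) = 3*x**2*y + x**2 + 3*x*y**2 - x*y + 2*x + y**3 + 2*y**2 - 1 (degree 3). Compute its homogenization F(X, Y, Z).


F(X, Y, Z) = 3*X**2*Y + X**2*Z + 3*X*Y**2 - X*Y*Z + 2*X*Z**2 + Y**3 + 2*Y**2*Z - Z**3

deg(f) = 3.
Substitute x = X/Z, y = Y/Z into f, then multiply by Z^3.
  monomial 3·x^2·y^1 ↦ 3·X^2·Y^1·Z^0.
  monomial 1·x^2·y^0 ↦ 1·X^2·Y^0·Z^1.
  monomial 3·x^1·y^2 ↦ 3·X^1·Y^2·Z^0.
  monomial -1·x^1·y^1 ↦ -1·X^1·Y^1·Z^1.
  monomial 2·x^1·y^0 ↦ 2·X^1·Y^0·Z^2.
  monomial 1·x^0·y^3 ↦ 1·X^0·Y^3·Z^0.
  monomial 2·x^0·y^2 ↦ 2·X^0·Y^2·Z^1.
  monomial -1·x^0·y^0 ↦ -1·X^0·Y^0·Z^3.
Collecting: F(X, Y, Z) = 3*X**2*Y + X**2*Z + 3*X*Y**2 - X*Y*Z + 2*X*Z**2 + Y**3 + 2*Y**2*Z - Z**3.


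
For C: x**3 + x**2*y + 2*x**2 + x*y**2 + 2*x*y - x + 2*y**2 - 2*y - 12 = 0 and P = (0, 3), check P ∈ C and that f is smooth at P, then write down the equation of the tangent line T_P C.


Tangent line at P: 14*x + 10*y - 30 = 0.

Step 1: f(0, 3) = 0, so P lies on C.
Step 2: partial derivatives
  f_x(x, y) = 3*x**2 + 2*x*y + 4*x + y**2 + 2*y - 1, f_y(x, y) = x**2 + 2*x*y + 2*x + 4*y - 2.
  f_x(P) = 14, f_y(P) = 10 (gradient nonzero, so P is smooth).
Step 3: tangent line at P: 14·(x − 0) + 10·(y − 3) = 0.
Expanding: 14*x + 10*y - 30 = 0.


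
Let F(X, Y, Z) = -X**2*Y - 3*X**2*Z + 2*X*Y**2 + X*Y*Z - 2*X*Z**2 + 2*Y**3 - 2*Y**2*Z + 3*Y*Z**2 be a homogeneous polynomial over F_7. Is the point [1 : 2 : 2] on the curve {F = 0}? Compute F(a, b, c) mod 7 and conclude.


F(1,2,2) ≡ 6 (mod 7); P is NOT on the curve.

Evaluate F(1, 2, 2) term-by-term (mod 7).
  -X**2*Y ↦ -1·1·2·1 = -2
  -3*X**2*Z ↦ -3·1·1·2 = -6
  2*X*Y**2 ↦ 2·1·4·1 = 8
  X*Y*Z ↦ 1·1·2·2 = 4
  -2*X*Z**2 ↦ -2·1·1·4 = -8
  2*Y**3 ↦ 2·1·8·1 = 16
  -2*Y**2*Z ↦ -2·1·4·2 = -16
  3*Y*Z**2 ↦ 3·1·2·4 = 24
Sum: F(1, 2, 2) = (-2) + (-6) + (8) + (4) + (-8) + (16) + (-16) + (24) = 20.
Reducing mod 7: 20 ≡ 6 (mod 7).
Since F(a, b, c) ≡ 6 ≠ 0 (mod 7), P does NOT lie on the curve.


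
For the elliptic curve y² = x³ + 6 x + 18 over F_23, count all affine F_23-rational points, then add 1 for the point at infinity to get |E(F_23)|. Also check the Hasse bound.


Affine points = {(0, 8), (0, 15), (1, 5), (1, 18), (5, 9), (5, 14), (7, 9), (7, 14), (8, 7), (8, 16), (11, 9), (11, 14), (12, 1), (12, 22), (13, 4), (13, 19), (16, 1), (16, 22), (18, 1), (18, 22)}; affine count = 20; |E(F_23)| = 21.

Discriminant check: Δ ∝ 4a³ + 27b² = 4·6³ + 27·18² = 4·216 + 27·324 ≡ 21 (mod 23). Nonzero ⇒ E is nonsingular.
For each x ∈ F_23, compute rhs = x³ + 6·x + 18 mod 23, then count y ∈ F_23 with y² ≡ rhs.
  x = 0: rhs = 18, matching y values: 8, 15 (2 points).
  x = 1: rhs = 2, matching y values: 5, 18 (2 points).
  x = 2: rhs = 15, matching y values: none (0 points).
  x = 3: rhs = 17, matching y values: none (0 points).
  x = 4: rhs = 14, matching y values: none (0 points).
  x = 5: rhs = 12, matching y values: 9, 14 (2 points).
  x = 6: rhs = 17, matching y values: none (0 points).
  x = 7: rhs = 12, matching y values: 9, 14 (2 points).
  x = 8: rhs = 3, matching y values: 7, 16 (2 points).
  x = 9: rhs = 19, matching y values: none (0 points).
  x = 10: rhs = 20, matching y values: none (0 points).
  x = 11: rhs = 12, matching y values: 9, 14 (2 points).
  x = 12: rhs = 1, matching y values: 1, 22 (2 points).
  x = 13: rhs = 16, matching y values: 4, 19 (2 points).
  x = 14: rhs = 17, matching y values: none (0 points).
  x = 15: rhs = 10, matching y values: none (0 points).
  x = 16: rhs = 1, matching y values: 1, 22 (2 points).
  x = 17: rhs = 19, matching y values: none (0 points).
  x = 18: rhs = 1, matching y values: 1, 22 (2 points).
  x = 19: rhs = 22, matching y values: none (0 points).
  x = 20: rhs = 19, matching y values: none (0 points).
  x = 21: rhs = 21, matching y values: none (0 points).
  x = 22: rhs = 11, matching y values: none (0 points).
Total affine count: 20.
Full point count |E(F_23)| = 20 + 1 = 21.
Hasse bound: |21 − (23+1)| = |-3| = 3 ≤ 2√23 ≈ 9.5917 ✓.


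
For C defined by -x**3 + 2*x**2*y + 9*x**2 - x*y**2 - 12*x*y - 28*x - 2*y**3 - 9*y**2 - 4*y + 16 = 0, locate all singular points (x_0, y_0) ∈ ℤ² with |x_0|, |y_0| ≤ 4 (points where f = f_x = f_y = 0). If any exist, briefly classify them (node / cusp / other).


Singular points: {(2, -2)}; classification: node.

Compute partial derivatives:
  f_x = -3*x**2 + 4*x*y + 18*x - y**2 - 12*y - 28.
  f_y = 2*x**2 - 2*x*y - 12*x - 6*y**2 - 18*y - 4.
Scan x_0 ∈ {−4, ..., 4}. For each x_0, f_y(x_0, y) is a polynomial in y; find its integer roots y ∈ {−4, ..., 4}, then test f_x and f at those candidates.
  x = -4: f_y(-4, y) = -6*y**2 - 10*y + 76; no integer root y with |y| ≤ 4.
  x = -3: f_y(-3, y) = -6*y**2 - 12*y + 50; no integer root y with |y| ≤ 4.
  x = -2: f_y(-2, y) = -6*y**2 - 14*y + 28; no integer root y with |y| ≤ 4.
  x = -1: f_y(-1, y) = -6*y**2 - 16*y + 10; no integer root y with |y| ≤ 4.
  x = 0: f_y(0, y) = -6*y**2 - 18*y - 4; no integer root y with |y| ≤ 4.
  x = 1: f_y(1, y) = -6*y**2 - 20*y - 14; vanishes at y ∈ {-1}. (1, -1): f_x = -6 ≠ 0.
  x = 2: f_y(2, y) = -6*y**2 - 22*y - 20; vanishes at y ∈ {-2}. (2, -2): f_x = 0, f = 0 — SINGULAR.
  x = 3: f_y(3, y) = -6*y**2 - 24*y - 22; no integer root y with |y| ≤ 4.
  x = 4: f_y(4, y) = -6*y**2 - 26*y - 20; vanishes at y ∈ {-1}. (4, -1): f_x = -9 ≠ 0.
Only singular point on the grid: (2, -2).
Classify: substitute x = 2 + u, y = -2 + v and expand: f = -u**3 + 2*u**2*v - u**2 - u*v**2 - 2*v**3 + v**2.
No constant or linear terms (consistent with a singular point). Quadratic part: -u**2 + v**2. Cubic part: -u**3 + 2*u**2*v - u*v**2 - 2*v**3.
The quadratic part v**2 - u**2 = (v − u)(v + u) splits into two distinct linear factors, so there are two distinct tangent lines y − -2 = ±(x − 2) — this is a node (ordinary double point).
Classification: node.


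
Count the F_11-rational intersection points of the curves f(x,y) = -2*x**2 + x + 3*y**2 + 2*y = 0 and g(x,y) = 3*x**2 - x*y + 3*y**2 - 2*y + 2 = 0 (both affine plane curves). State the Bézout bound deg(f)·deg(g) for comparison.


Common zeros: {(1, 10), (6, 0), (8, 6)}; count = 3; Bézout bound = 4.

deg(f) = 2, deg(g) = 2, so Bézout bound = 4.
Scan x ∈ F_11. For each x, list the y ∈ F_11 with f(x, y) ≡ 0 and those with g(x, y) ≡ 0 (mod 11); the common zeros in that column are the intersection.
  x = 0: f ≡ 0 at y ∈ {0, 3}; g ≡ 0 at y ∈ ∅; common: ∅.
  x = 1: f ≡ 0 at y ∈ {4, 10}; g ≡ 0 at y ∈ {2, 10}; common: {10}.
  x = 2: f ≡ 0 at y ∈ ∅; g ≡ 0 at y ∈ ∅; common: ∅.
  x = 3: f ≡ 0 at y ∈ ∅; g ≡ 0 at y ∈ ∅; common: ∅.
  x = 4: f ≡ 0 at y ∈ ∅; g ≡ 0 at y ∈ ∅; common: ∅.
  x = 5: f ≡ 0 at y ∈ {4, 10}; g ≡ 0 at y ∈ {0, 6}; common: ∅.
  x = 6: f ≡ 0 at y ∈ {0, 3}; g ≡ 0 at y ∈ {0, 10}; common: {0}.
  x = 7: f ≡ 0 at y ∈ ∅; g ≡ 0 at y ∈ {1, 2}; common: ∅.
  x = 8: f ≡ 0 at y ∈ {6, 8}; g ≡ 0 at y ∈ {1, 6}; common: {6}.
  x = 9: f ≡ 0 at y ∈ {6, 8}; g ≡ 0 at y ∈ ∅; common: ∅.
  x = 10: f ≡ 0 at y ∈ ∅; g ≡ 0 at y ∈ ∅; common: ∅.
Collecting: common zeros = {(1, 10), (6, 0), (8, 6)}, so the count is 3.
Comparison with the Bézout bound: 3 ≤ 4 = deg(f)·deg(g), as expected for curves with no common component (the affine F_11-count falls short of the bound because intersections may lie at infinity, over extension fields, or carry multiplicity).


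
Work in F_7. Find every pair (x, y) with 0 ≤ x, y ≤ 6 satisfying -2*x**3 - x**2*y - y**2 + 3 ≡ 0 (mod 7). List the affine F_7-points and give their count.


Affine F_7-points: {(4, 2), (4, 3), (5, 1), (5, 2), (6, 3)}; count = 5.

For each of the 49 pairs (x, y) ∈ F_7², evaluate f(x, y) mod 7. Record the zeros.
  x = 0: [0↦3, 1↦2, 2↦6, 3↦1, 4↦1, 5↦6, 6↦2]  zeros at y ∈ ∅
  x = 1: [0↦1, 1↦6, 2↦2, 3↦3, 4↦2, 5↦6, 6↦1]  zeros at y ∈ ∅
  x = 2: [0↦1, 1↦3, 2↦3, 3↦1, 4↦4, 5↦5, 6↦4]  zeros at y ∈ ∅
  x = 3: [0↦5, 1↦2, 2↦4, 3↦4, 4↦2, 5↦5, 6↦6]  zeros at y ∈ ∅
  x = 4: [0↦1, 1↦5, 2↦0, 3↦0, 4↦5, 5↦1, 6↦2]  zeros at y ∈ {2, 3}
  x = 5: [0↦5, 1↦0, 2↦0, 3↦5, 4↦1, 5↦2, 6↦1]  zeros at y ∈ {1, 2}
  x = 6: [0↦5, 1↦3, 2↦6, 3↦0, 4↦6, 5↦3, 6↦5]  zeros at y ∈ {3}
Collecting zeros: affine points = {(4, 2), (4, 3), (5, 1), (5, 2), (6, 3)}.
Total count |C(F_7)_aff| = 5.


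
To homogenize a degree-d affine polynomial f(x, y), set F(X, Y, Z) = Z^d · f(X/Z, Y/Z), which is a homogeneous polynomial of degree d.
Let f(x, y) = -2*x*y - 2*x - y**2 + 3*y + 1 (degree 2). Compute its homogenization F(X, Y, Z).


F(X, Y, Z) = -2*X*Y - 2*X*Z - Y**2 + 3*Y*Z + Z**2

deg(f) = 2.
Substitute x = X/Z, y = Y/Z into f, then multiply by Z^2.
  monomial -2·x^1·y^1 ↦ -2·X^1·Y^1·Z^0.
  monomial -2·x^1·y^0 ↦ -2·X^1·Y^0·Z^1.
  monomial -1·x^0·y^2 ↦ -1·X^0·Y^2·Z^0.
  monomial 3·x^0·y^1 ↦ 3·X^0·Y^1·Z^1.
  monomial 1·x^0·y^0 ↦ 1·X^0·Y^0·Z^2.
Collecting: F(X, Y, Z) = -2*X*Y - 2*X*Z - Y**2 + 3*Y*Z + Z**2.
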